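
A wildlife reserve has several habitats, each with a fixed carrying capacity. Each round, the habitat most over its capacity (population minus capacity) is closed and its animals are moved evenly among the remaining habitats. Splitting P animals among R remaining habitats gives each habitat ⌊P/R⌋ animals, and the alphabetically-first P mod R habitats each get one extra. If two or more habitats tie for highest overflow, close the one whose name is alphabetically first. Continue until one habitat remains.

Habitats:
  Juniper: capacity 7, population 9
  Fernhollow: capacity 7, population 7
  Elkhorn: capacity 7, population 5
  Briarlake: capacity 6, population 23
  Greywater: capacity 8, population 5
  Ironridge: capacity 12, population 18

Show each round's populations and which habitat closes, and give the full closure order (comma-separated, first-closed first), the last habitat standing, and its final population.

Closure order: Briarlake, Ironridge, Fernhollow, Juniper, Elkhorn
Last habitat: Greywater with 67 animals

Round 1: Briarlake=23 Elkhorn=5 Fernhollow=7 Greywater=5 Ironridge=18 Juniper=9 → close Briarlake (overflow 17)
  23÷5 = 4 each, +1 to first 3
Round 2: Elkhorn=10 Fernhollow=12 Greywater=10 Ironridge=22 Juniper=13 → close Ironridge (overflow 10)
  22÷4 = 5 each, +1 to first 2
Round 3: Elkhorn=16 Fernhollow=18 Greywater=15 Juniper=18 → close Fernhollow (overflow 11)
  18÷3 = 6 each, +1 to first 0
Round 4: Elkhorn=22 Greywater=21 Juniper=24 → close Juniper (overflow 17)
  24÷2 = 12 each, +1 to first 0
Round 5: Elkhorn=34 Greywater=33 → close Elkhorn (overflow 27)
  34÷1 = 34 each, +1 to first 0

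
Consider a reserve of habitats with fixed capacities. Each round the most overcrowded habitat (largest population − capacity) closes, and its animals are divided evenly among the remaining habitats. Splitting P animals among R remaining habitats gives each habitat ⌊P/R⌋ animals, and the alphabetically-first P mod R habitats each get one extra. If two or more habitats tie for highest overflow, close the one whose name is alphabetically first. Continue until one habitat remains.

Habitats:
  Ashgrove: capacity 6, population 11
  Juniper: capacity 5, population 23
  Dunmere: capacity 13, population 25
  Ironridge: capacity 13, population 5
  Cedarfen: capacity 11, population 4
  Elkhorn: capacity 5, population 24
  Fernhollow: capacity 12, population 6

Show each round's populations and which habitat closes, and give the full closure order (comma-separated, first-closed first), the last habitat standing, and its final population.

Round 1: Ashgrove=11 Cedarfen=4 Dunmere=25 Elkhorn=24 Fernhollow=6 Ironridge=5 Juniper=23 → close Elkhorn (overflow 19)
  24÷6 = 4 each, +1 to first 0
Round 2: Ashgrove=15 Cedarfen=8 Dunmere=29 Fernhollow=10 Ironridge=9 Juniper=27 → close Juniper (overflow 22)
  27÷5 = 5 each, +1 to first 2
Round 3: Ashgrove=21 Cedarfen=14 Dunmere=34 Fernhollow=15 Ironridge=14 → close Dunmere (overflow 21)
  34÷4 = 8 each, +1 to first 2
Round 4: Ashgrove=30 Cedarfen=23 Fernhollow=23 Ironridge=22 → close Ashgrove (overflow 24)
  30÷3 = 10 each, +1 to first 0
Round 5: Cedarfen=33 Fernhollow=33 Ironridge=32 → close Cedarfen (overflow 22)
  33÷2 = 16 each, +1 to first 1
Round 6: Fernhollow=50 Ironridge=48 → close Fernhollow (overflow 38)
  50÷1 = 50 each, +1 to first 0

Closure order: Elkhorn, Juniper, Dunmere, Ashgrove, Cedarfen, Fernhollow
Last habitat: Ironridge with 98 animals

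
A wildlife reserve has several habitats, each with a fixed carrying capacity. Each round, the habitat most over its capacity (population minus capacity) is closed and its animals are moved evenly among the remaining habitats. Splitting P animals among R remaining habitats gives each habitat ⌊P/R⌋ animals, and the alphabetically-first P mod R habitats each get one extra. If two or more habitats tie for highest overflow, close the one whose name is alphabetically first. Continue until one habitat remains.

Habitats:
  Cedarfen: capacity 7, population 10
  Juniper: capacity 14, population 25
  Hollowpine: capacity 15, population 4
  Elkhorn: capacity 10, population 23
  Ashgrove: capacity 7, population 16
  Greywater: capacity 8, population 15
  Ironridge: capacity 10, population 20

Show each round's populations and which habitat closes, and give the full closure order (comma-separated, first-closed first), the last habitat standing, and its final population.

Closure order: Elkhorn, Ironridge, Ashgrove, Juniper, Greywater, Cedarfen
Last habitat: Hollowpine with 113 animals

Round 1: Ashgrove=16 Cedarfen=10 Elkhorn=23 Greywater=15 Hollowpine=4 Ironridge=20 Juniper=25 → close Elkhorn (overflow 13)
  23÷6 = 3 each, +1 to first 5
Round 2: Ashgrove=20 Cedarfen=14 Greywater=19 Hollowpine=8 Ironridge=24 Juniper=28 → close Ironridge (overflow 14)
  24÷5 = 4 each, +1 to first 4
Round 3: Ashgrove=25 Cedarfen=19 Greywater=24 Hollowpine=13 Juniper=32 → close Ashgrove (overflow 18)
  25÷4 = 6 each, +1 to first 1
Round 4: Cedarfen=26 Greywater=30 Hollowpine=19 Juniper=38 → close Juniper (overflow 24)
  38÷3 = 12 each, +1 to first 2
Round 5: Cedarfen=39 Greywater=43 Hollowpine=31 → close Greywater (overflow 35)
  43÷2 = 21 each, +1 to first 1
Round 6: Cedarfen=61 Hollowpine=52 → close Cedarfen (overflow 54)
  61÷1 = 61 each, +1 to first 0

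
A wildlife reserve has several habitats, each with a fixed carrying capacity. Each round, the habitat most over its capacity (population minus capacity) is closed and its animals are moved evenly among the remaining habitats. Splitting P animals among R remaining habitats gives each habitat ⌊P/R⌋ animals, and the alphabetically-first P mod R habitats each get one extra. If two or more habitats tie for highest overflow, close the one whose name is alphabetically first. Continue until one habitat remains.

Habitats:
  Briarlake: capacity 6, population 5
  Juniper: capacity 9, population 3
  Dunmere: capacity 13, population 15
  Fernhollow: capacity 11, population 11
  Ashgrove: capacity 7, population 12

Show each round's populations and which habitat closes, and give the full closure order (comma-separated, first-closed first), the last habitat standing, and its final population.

Round 1: Ashgrove=12 Briarlake=5 Dunmere=15 Fernhollow=11 Juniper=3 → close Ashgrove (overflow 5)
  12÷4 = 3 each, +1 to first 0
Round 2: Briarlake=8 Dunmere=18 Fernhollow=14 Juniper=6 → close Dunmere (overflow 5)
  18÷3 = 6 each, +1 to first 0
Round 3: Briarlake=14 Fernhollow=20 Juniper=12 → close Fernhollow (overflow 9)
  20÷2 = 10 each, +1 to first 0
Round 4: Briarlake=24 Juniper=22 → close Briarlake (overflow 18)
  24÷1 = 24 each, +1 to first 0

Closure order: Ashgrove, Dunmere, Fernhollow, Briarlake
Last habitat: Juniper with 46 animals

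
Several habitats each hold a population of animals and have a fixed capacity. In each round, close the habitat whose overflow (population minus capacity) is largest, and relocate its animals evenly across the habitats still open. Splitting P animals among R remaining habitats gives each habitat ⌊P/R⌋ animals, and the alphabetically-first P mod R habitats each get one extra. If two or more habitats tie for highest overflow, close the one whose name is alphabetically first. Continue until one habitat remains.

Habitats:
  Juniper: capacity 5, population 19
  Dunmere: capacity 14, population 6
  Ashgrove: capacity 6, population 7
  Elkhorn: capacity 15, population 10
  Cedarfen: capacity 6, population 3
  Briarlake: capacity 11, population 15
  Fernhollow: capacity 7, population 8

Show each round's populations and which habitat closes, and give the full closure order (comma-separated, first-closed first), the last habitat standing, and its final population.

Round 1: Ashgrove=7 Briarlake=15 Cedarfen=3 Dunmere=6 Elkhorn=10 Fernhollow=8 Juniper=19 → close Juniper (overflow 14)
  19÷6 = 3 each, +1 to first 1
Round 2: Ashgrove=11 Briarlake=18 Cedarfen=6 Dunmere=9 Elkhorn=13 Fernhollow=11 → close Briarlake (overflow 7)
  18÷5 = 3 each, +1 to first 3
Round 3: Ashgrove=15 Cedarfen=10 Dunmere=13 Elkhorn=16 Fernhollow=14 → close Ashgrove (overflow 9)
  15÷4 = 3 each, +1 to first 3
Round 4: Cedarfen=14 Dunmere=17 Elkhorn=20 Fernhollow=17 → close Fernhollow (overflow 10)
  17÷3 = 5 each, +1 to first 2
Round 5: Cedarfen=20 Dunmere=23 Elkhorn=25 → close Cedarfen (overflow 14)
  20÷2 = 10 each, +1 to first 0
Round 6: Dunmere=33 Elkhorn=35 → close Elkhorn (overflow 20)
  35÷1 = 35 each, +1 to first 0

Closure order: Juniper, Briarlake, Ashgrove, Fernhollow, Cedarfen, Elkhorn
Last habitat: Dunmere with 68 animals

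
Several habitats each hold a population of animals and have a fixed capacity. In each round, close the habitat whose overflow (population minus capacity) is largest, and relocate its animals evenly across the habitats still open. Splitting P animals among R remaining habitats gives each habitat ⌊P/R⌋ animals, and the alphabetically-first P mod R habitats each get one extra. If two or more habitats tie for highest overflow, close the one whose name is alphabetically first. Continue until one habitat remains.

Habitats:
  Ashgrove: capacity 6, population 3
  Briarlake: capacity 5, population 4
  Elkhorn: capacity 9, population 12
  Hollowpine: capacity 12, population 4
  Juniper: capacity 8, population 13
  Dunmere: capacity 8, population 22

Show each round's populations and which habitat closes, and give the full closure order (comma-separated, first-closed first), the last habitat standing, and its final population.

Closure order: Dunmere, Juniper, Elkhorn, Briarlake, Ashgrove
Last habitat: Hollowpine with 58 animals

Round 1: Ashgrove=3 Briarlake=4 Dunmere=22 Elkhorn=12 Hollowpine=4 Juniper=13 → close Dunmere (overflow 14)
  22÷5 = 4 each, +1 to first 2
Round 2: Ashgrove=8 Briarlake=9 Elkhorn=16 Hollowpine=8 Juniper=17 → close Juniper (overflow 9)
  17÷4 = 4 each, +1 to first 1
Round 3: Ashgrove=13 Briarlake=13 Elkhorn=20 Hollowpine=12 → close Elkhorn (overflow 11)
  20÷3 = 6 each, +1 to first 2
Round 4: Ashgrove=20 Briarlake=20 Hollowpine=18 → close Briarlake (overflow 15)
  20÷2 = 10 each, +1 to first 0
Round 5: Ashgrove=30 Hollowpine=28 → close Ashgrove (overflow 24)
  30÷1 = 30 each, +1 to first 0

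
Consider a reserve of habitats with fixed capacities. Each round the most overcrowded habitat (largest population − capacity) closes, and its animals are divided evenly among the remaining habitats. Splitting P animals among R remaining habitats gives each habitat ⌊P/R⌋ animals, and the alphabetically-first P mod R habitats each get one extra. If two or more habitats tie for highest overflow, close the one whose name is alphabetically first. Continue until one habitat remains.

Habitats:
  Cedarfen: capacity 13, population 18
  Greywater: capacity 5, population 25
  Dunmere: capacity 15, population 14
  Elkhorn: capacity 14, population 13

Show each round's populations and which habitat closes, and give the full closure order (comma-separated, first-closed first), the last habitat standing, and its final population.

Closure order: Greywater, Cedarfen, Dunmere
Last habitat: Elkhorn with 70 animals

Round 1: Cedarfen=18 Dunmere=14 Elkhorn=13 Greywater=25 → close Greywater (overflow 20)
  25÷3 = 8 each, +1 to first 1
Round 2: Cedarfen=27 Dunmere=22 Elkhorn=21 → close Cedarfen (overflow 14)
  27÷2 = 13 each, +1 to first 1
Round 3: Dunmere=36 Elkhorn=34 → close Dunmere (overflow 21)
  36÷1 = 36 each, +1 to first 0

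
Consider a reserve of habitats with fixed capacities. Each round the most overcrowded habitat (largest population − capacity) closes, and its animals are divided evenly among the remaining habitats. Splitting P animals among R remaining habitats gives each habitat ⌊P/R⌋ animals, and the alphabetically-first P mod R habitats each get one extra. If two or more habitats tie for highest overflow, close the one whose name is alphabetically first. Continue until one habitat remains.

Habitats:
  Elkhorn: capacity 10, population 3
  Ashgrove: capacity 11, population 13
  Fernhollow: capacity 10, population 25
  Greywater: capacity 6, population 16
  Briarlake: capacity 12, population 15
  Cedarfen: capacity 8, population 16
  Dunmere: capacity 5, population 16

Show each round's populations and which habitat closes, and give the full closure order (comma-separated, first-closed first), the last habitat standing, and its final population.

Round 1: Ashgrove=13 Briarlake=15 Cedarfen=16 Dunmere=16 Elkhorn=3 Fernhollow=25 Greywater=16 → close Fernhollow (overflow 15)
  25÷6 = 4 each, +1 to first 1
Round 2: Ashgrove=18 Briarlake=19 Cedarfen=20 Dunmere=20 Elkhorn=7 Greywater=20 → close Dunmere (overflow 15)
  20÷5 = 4 each, +1 to first 0
Round 3: Ashgrove=22 Briarlake=23 Cedarfen=24 Elkhorn=11 Greywater=24 → close Greywater (overflow 18)
  24÷4 = 6 each, +1 to first 0
Round 4: Ashgrove=28 Briarlake=29 Cedarfen=30 Elkhorn=17 → close Cedarfen (overflow 22)
  30÷3 = 10 each, +1 to first 0
Round 5: Ashgrove=38 Briarlake=39 Elkhorn=27 → close Ashgrove (overflow 27)
  38÷2 = 19 each, +1 to first 0
Round 6: Briarlake=58 Elkhorn=46 → close Briarlake (overflow 46)
  58÷1 = 58 each, +1 to first 0

Closure order: Fernhollow, Dunmere, Greywater, Cedarfen, Ashgrove, Briarlake
Last habitat: Elkhorn with 104 animals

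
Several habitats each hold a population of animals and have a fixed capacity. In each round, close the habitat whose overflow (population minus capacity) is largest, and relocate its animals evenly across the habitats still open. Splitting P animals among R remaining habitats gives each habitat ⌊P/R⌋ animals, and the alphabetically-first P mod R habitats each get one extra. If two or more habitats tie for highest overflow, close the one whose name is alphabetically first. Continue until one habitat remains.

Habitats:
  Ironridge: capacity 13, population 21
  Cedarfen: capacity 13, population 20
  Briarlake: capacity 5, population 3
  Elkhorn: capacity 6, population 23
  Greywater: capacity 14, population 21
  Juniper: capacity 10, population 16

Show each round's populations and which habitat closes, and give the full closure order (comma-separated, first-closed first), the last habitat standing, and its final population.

Closure order: Elkhorn, Cedarfen, Greywater, Ironridge, Juniper
Last habitat: Briarlake with 104 animals

Round 1: Briarlake=3 Cedarfen=20 Elkhorn=23 Greywater=21 Ironridge=21 Juniper=16 → close Elkhorn (overflow 17)
  23÷5 = 4 each, +1 to first 3
Round 2: Briarlake=8 Cedarfen=25 Greywater=26 Ironridge=25 Juniper=20 → close Cedarfen (overflow 12)
  25÷4 = 6 each, +1 to first 1
Round 3: Briarlake=15 Greywater=32 Ironridge=31 Juniper=26 → close Greywater (overflow 18)
  32÷3 = 10 each, +1 to first 2
Round 4: Briarlake=26 Ironridge=42 Juniper=36 → close Ironridge (overflow 29)
  42÷2 = 21 each, +1 to first 0
Round 5: Briarlake=47 Juniper=57 → close Juniper (overflow 47)
  57÷1 = 57 each, +1 to first 0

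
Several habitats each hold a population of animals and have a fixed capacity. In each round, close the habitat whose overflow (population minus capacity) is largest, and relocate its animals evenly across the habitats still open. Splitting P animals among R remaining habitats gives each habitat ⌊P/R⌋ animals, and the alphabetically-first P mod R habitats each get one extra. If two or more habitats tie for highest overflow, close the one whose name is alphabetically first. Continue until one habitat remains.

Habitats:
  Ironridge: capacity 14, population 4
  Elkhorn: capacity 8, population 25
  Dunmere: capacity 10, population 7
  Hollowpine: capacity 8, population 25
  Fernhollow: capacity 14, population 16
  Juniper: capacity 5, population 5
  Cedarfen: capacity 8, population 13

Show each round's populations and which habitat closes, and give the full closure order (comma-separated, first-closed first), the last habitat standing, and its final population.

Round 1: Cedarfen=13 Dunmere=7 Elkhorn=25 Fernhollow=16 Hollowpine=25 Ironridge=4 Juniper=5 → close Elkhorn (overflow 17)
  25÷6 = 4 each, +1 to first 1
Round 2: Cedarfen=18 Dunmere=11 Fernhollow=20 Hollowpine=29 Ironridge=8 Juniper=9 → close Hollowpine (overflow 21)
  29÷5 = 5 each, +1 to first 4
Round 3: Cedarfen=24 Dunmere=17 Fernhollow=26 Ironridge=14 Juniper=14 → close Cedarfen (overflow 16)
  24÷4 = 6 each, +1 to first 0
Round 4: Dunmere=23 Fernhollow=32 Ironridge=20 Juniper=20 → close Fernhollow (overflow 18)
  32÷3 = 10 each, +1 to first 2
Round 5: Dunmere=34 Ironridge=31 Juniper=30 → close Juniper (overflow 25)
  30÷2 = 15 each, +1 to first 0
Round 6: Dunmere=49 Ironridge=46 → close Dunmere (overflow 39)
  49÷1 = 49 each, +1 to first 0

Closure order: Elkhorn, Hollowpine, Cedarfen, Fernhollow, Juniper, Dunmere
Last habitat: Ironridge with 95 animals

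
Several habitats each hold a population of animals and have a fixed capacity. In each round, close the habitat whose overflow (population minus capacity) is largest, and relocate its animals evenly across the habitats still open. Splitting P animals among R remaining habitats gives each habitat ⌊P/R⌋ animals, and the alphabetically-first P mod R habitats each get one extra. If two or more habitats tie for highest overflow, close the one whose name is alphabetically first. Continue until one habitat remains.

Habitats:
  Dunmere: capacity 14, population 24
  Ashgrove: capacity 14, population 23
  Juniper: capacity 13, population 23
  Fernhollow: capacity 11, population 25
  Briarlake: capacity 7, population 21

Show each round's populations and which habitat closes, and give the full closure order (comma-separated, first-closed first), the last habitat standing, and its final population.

Closure order: Briarlake, Fernhollow, Ashgrove, Dunmere
Last habitat: Juniper with 116 animals

Round 1: Ashgrove=23 Briarlake=21 Dunmere=24 Fernhollow=25 Juniper=23 → close Briarlake (overflow 14)
  21÷4 = 5 each, +1 to first 1
Round 2: Ashgrove=29 Dunmere=29 Fernhollow=30 Juniper=28 → close Fernhollow (overflow 19)
  30÷3 = 10 each, +1 to first 0
Round 3: Ashgrove=39 Dunmere=39 Juniper=38 → close Ashgrove (overflow 25)
  39÷2 = 19 each, +1 to first 1
Round 4: Dunmere=59 Juniper=57 → close Dunmere (overflow 45)
  59÷1 = 59 each, +1 to first 0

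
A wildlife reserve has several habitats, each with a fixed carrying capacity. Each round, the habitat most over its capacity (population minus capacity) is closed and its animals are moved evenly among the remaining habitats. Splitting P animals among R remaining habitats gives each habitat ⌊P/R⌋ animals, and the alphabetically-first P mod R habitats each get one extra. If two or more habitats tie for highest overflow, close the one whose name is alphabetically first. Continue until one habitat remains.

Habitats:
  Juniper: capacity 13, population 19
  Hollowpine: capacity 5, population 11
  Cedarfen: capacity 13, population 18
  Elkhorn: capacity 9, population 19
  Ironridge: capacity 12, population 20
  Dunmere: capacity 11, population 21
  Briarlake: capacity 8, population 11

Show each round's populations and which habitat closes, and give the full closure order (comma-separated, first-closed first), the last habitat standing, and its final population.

Round 1: Briarlake=11 Cedarfen=18 Dunmere=21 Elkhorn=19 Hollowpine=11 Ironridge=20 Juniper=19 → close Dunmere (overflow 10)
  21÷6 = 3 each, +1 to first 3
Round 2: Briarlake=15 Cedarfen=22 Elkhorn=23 Hollowpine=14 Ironridge=23 Juniper=22 → close Elkhorn (overflow 14)
  23÷5 = 4 each, +1 to first 3
Round 3: Briarlake=20 Cedarfen=27 Hollowpine=19 Ironridge=27 Juniper=26 → close Ironridge (overflow 15)
  27÷4 = 6 each, +1 to first 3
Round 4: Briarlake=27 Cedarfen=34 Hollowpine=26 Juniper=32 → close Cedarfen (overflow 21)
  34÷3 = 11 each, +1 to first 1
Round 5: Briarlake=39 Hollowpine=37 Juniper=43 → close Hollowpine (overflow 32)
  37÷2 = 18 each, +1 to first 1
Round 6: Briarlake=58 Juniper=61 → close Briarlake (overflow 50)
  58÷1 = 58 each, +1 to first 0

Closure order: Dunmere, Elkhorn, Ironridge, Cedarfen, Hollowpine, Briarlake
Last habitat: Juniper with 119 animals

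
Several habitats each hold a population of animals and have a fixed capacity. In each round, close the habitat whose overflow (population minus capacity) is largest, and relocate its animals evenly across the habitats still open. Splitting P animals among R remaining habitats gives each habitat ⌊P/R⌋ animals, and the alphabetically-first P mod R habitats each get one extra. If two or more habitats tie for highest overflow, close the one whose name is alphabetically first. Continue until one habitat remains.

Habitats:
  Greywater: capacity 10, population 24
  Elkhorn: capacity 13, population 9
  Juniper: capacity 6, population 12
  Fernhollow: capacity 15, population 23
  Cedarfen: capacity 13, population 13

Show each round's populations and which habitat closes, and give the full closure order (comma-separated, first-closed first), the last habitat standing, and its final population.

Round 1: Cedarfen=13 Elkhorn=9 Fernhollow=23 Greywater=24 Juniper=12 → close Greywater (overflow 14)
  24÷4 = 6 each, +1 to first 0
Round 2: Cedarfen=19 Elkhorn=15 Fernhollow=29 Juniper=18 → close Fernhollow (overflow 14)
  29÷3 = 9 each, +1 to first 2
Round 3: Cedarfen=29 Elkhorn=25 Juniper=27 → close Juniper (overflow 21)
  27÷2 = 13 each, +1 to first 1
Round 4: Cedarfen=43 Elkhorn=38 → close Cedarfen (overflow 30)
  43÷1 = 43 each, +1 to first 0

Closure order: Greywater, Fernhollow, Juniper, Cedarfen
Last habitat: Elkhorn with 81 animals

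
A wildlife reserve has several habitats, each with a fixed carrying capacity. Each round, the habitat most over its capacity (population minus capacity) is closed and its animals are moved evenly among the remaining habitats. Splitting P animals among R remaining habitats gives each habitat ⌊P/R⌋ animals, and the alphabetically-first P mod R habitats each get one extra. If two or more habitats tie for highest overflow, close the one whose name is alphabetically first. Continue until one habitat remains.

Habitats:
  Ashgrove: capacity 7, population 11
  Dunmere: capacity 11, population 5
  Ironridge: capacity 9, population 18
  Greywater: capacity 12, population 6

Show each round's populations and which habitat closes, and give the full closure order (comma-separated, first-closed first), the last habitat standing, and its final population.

Closure order: Ironridge, Ashgrove, Dunmere
Last habitat: Greywater with 40 animals

Round 1: Ashgrove=11 Dunmere=5 Greywater=6 Ironridge=18 → close Ironridge (overflow 9)
  18÷3 = 6 each, +1 to first 0
Round 2: Ashgrove=17 Dunmere=11 Greywater=12 → close Ashgrove (overflow 10)
  17÷2 = 8 each, +1 to first 1
Round 3: Dunmere=20 Greywater=20 → close Dunmere (overflow 9)
  20÷1 = 20 each, +1 to first 0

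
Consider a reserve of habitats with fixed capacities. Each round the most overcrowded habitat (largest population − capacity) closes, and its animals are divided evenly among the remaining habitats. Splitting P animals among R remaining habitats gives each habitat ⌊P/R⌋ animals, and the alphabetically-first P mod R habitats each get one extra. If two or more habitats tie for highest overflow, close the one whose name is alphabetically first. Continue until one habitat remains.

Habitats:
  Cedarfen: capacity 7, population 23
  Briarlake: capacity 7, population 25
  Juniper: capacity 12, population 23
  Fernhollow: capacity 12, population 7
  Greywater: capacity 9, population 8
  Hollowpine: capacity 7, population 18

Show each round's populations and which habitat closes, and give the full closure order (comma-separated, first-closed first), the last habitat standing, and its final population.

Round 1: Briarlake=25 Cedarfen=23 Fernhollow=7 Greywater=8 Hollowpine=18 Juniper=23 → close Briarlake (overflow 18)
  25÷5 = 5 each, +1 to first 0
Round 2: Cedarfen=28 Fernhollow=12 Greywater=13 Hollowpine=23 Juniper=28 → close Cedarfen (overflow 21)
  28÷4 = 7 each, +1 to first 0
Round 3: Fernhollow=19 Greywater=20 Hollowpine=30 Juniper=35 → close Hollowpine (overflow 23)
  30÷3 = 10 each, +1 to first 0
Round 4: Fernhollow=29 Greywater=30 Juniper=45 → close Juniper (overflow 33)
  45÷2 = 22 each, +1 to first 1
Round 5: Fernhollow=52 Greywater=52 → close Greywater (overflow 43)
  52÷1 = 52 each, +1 to first 0

Closure order: Briarlake, Cedarfen, Hollowpine, Juniper, Greywater
Last habitat: Fernhollow with 104 animals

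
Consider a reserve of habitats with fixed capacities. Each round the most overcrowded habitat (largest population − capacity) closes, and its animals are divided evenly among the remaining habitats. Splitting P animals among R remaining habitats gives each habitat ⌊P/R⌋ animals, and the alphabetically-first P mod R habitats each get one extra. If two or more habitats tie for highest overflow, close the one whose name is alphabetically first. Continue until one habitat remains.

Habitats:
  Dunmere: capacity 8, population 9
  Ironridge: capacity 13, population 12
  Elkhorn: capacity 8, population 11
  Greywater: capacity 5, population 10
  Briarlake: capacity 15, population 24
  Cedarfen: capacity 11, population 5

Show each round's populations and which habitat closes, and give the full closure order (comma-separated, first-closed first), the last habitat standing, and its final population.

Round 1: Briarlake=24 Cedarfen=5 Dunmere=9 Elkhorn=11 Greywater=10 Ironridge=12 → close Briarlake (overflow 9)
  24÷5 = 4 each, +1 to first 4
Round 2: Cedarfen=10 Dunmere=14 Elkhorn=16 Greywater=15 Ironridge=16 → close Greywater (overflow 10)
  15÷4 = 3 each, +1 to first 3
Round 3: Cedarfen=14 Dunmere=18 Elkhorn=20 Ironridge=19 → close Elkhorn (overflow 12)
  20÷3 = 6 each, +1 to first 2
Round 4: Cedarfen=21 Dunmere=25 Ironridge=25 → close Dunmere (overflow 17)
  25÷2 = 12 each, +1 to first 1
Round 5: Cedarfen=34 Ironridge=37 → close Ironridge (overflow 24)
  37÷1 = 37 each, +1 to first 0

Closure order: Briarlake, Greywater, Elkhorn, Dunmere, Ironridge
Last habitat: Cedarfen with 71 animals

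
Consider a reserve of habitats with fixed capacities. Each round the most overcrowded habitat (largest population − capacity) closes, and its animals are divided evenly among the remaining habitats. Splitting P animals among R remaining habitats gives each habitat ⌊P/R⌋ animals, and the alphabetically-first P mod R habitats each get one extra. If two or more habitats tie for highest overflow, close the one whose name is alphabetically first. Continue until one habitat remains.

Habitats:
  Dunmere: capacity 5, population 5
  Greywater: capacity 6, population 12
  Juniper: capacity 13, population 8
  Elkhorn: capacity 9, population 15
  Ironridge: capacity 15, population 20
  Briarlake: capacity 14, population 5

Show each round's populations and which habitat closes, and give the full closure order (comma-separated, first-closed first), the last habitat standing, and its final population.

Round 1: Briarlake=5 Dunmere=5 Elkhorn=15 Greywater=12 Ironridge=20 Juniper=8 → close Elkhorn (overflow 6)
  15÷5 = 3 each, +1 to first 0
Round 2: Briarlake=8 Dunmere=8 Greywater=15 Ironridge=23 Juniper=11 → close Greywater (overflow 9)
  15÷4 = 3 each, +1 to first 3
Round 3: Briarlake=12 Dunmere=12 Ironridge=27 Juniper=14 → close Ironridge (overflow 12)
  27÷3 = 9 each, +1 to first 0
Round 4: Briarlake=21 Dunmere=21 Juniper=23 → close Dunmere (overflow 16)
  21÷2 = 10 each, +1 to first 1
Round 5: Briarlake=32 Juniper=33 → close Juniper (overflow 20)
  33÷1 = 33 each, +1 to first 0

Closure order: Elkhorn, Greywater, Ironridge, Dunmere, Juniper
Last habitat: Briarlake with 65 animals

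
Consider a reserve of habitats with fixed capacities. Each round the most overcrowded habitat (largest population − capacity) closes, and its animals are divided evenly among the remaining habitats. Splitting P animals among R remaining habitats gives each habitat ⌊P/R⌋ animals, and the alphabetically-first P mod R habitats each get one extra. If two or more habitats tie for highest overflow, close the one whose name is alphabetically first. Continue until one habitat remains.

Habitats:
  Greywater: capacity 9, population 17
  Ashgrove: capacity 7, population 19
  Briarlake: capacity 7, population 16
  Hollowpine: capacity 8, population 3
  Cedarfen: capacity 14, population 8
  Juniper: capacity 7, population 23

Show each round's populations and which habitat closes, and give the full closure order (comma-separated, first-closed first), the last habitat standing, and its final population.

Closure order: Juniper, Ashgrove, Briarlake, Greywater, Cedarfen
Last habitat: Hollowpine with 86 animals

Round 1: Ashgrove=19 Briarlake=16 Cedarfen=8 Greywater=17 Hollowpine=3 Juniper=23 → close Juniper (overflow 16)
  23÷5 = 4 each, +1 to first 3
Round 2: Ashgrove=24 Briarlake=21 Cedarfen=13 Greywater=21 Hollowpine=7 → close Ashgrove (overflow 17)
  24÷4 = 6 each, +1 to first 0
Round 3: Briarlake=27 Cedarfen=19 Greywater=27 Hollowpine=13 → close Briarlake (overflow 20)
  27÷3 = 9 each, +1 to first 0
Round 4: Cedarfen=28 Greywater=36 Hollowpine=22 → close Greywater (overflow 27)
  36÷2 = 18 each, +1 to first 0
Round 5: Cedarfen=46 Hollowpine=40 → close Cedarfen (overflow 32)
  46÷1 = 46 each, +1 to first 0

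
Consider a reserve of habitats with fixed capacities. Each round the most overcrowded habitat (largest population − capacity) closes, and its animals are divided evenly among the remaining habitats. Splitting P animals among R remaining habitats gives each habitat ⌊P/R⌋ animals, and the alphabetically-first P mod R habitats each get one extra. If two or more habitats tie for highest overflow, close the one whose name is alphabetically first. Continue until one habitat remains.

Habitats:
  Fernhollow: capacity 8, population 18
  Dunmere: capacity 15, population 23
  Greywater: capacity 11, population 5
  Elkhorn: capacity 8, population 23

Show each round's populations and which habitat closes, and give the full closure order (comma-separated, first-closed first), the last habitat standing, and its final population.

Round 1: Dunmere=23 Elkhorn=23 Fernhollow=18 Greywater=5 → close Elkhorn (overflow 15)
  23÷3 = 7 each, +1 to first 2
Round 2: Dunmere=31 Fernhollow=26 Greywater=12 → close Fernhollow (overflow 18)
  26÷2 = 13 each, +1 to first 0
Round 3: Dunmere=44 Greywater=25 → close Dunmere (overflow 29)
  44÷1 = 44 each, +1 to first 0

Closure order: Elkhorn, Fernhollow, Dunmere
Last habitat: Greywater with 69 animals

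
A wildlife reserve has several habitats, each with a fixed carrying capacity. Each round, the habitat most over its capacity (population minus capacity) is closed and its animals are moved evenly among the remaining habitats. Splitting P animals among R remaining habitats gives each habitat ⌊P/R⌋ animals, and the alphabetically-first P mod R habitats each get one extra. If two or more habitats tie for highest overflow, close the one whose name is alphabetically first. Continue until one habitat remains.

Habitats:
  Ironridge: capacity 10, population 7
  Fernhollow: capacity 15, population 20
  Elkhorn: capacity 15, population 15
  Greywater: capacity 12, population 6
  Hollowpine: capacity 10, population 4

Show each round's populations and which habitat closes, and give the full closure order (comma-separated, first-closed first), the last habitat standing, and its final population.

Round 1: Elkhorn=15 Fernhollow=20 Greywater=6 Hollowpine=4 Ironridge=7 → close Fernhollow (overflow 5)
  20÷4 = 5 each, +1 to first 0
Round 2: Elkhorn=20 Greywater=11 Hollowpine=9 Ironridge=12 → close Elkhorn (overflow 5)
  20÷3 = 6 each, +1 to first 2
Round 3: Greywater=18 Hollowpine=16 Ironridge=18 → close Ironridge (overflow 8)
  18÷2 = 9 each, +1 to first 0
Round 4: Greywater=27 Hollowpine=25 → close Greywater (overflow 15)
  27÷1 = 27 each, +1 to first 0

Closure order: Fernhollow, Elkhorn, Ironridge, Greywater
Last habitat: Hollowpine with 52 animals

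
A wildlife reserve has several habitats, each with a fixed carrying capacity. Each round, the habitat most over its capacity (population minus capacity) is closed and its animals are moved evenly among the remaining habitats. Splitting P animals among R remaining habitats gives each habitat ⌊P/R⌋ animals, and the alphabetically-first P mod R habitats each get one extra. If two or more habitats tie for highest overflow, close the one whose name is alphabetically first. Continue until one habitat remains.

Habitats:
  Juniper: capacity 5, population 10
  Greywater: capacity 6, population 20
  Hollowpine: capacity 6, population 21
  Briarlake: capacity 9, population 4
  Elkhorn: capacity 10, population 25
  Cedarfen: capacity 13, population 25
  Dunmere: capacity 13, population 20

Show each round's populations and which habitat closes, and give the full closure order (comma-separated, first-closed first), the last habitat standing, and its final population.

Round 1: Briarlake=4 Cedarfen=25 Dunmere=20 Elkhorn=25 Greywater=20 Hollowpine=21 Juniper=10 → close Elkhorn (overflow 15)
  25÷6 = 4 each, +1 to first 1
Round 2: Briarlake=9 Cedarfen=29 Dunmere=24 Greywater=24 Hollowpine=25 Juniper=14 → close Hollowpine (overflow 19)
  25÷5 = 5 each, +1 to first 0
Round 3: Briarlake=14 Cedarfen=34 Dunmere=29 Greywater=29 Juniper=19 → close Greywater (overflow 23)
  29÷4 = 7 each, +1 to first 1
Round 4: Briarlake=22 Cedarfen=41 Dunmere=36 Juniper=26 → close Cedarfen (overflow 28)
  41÷3 = 13 each, +1 to first 2
Round 5: Briarlake=36 Dunmere=50 Juniper=39 → close Dunmere (overflow 37)
  50÷2 = 25 each, +1 to first 0
Round 6: Briarlake=61 Juniper=64 → close Juniper (overflow 59)
  64÷1 = 64 each, +1 to first 0

Closure order: Elkhorn, Hollowpine, Greywater, Cedarfen, Dunmere, Juniper
Last habitat: Briarlake with 125 animals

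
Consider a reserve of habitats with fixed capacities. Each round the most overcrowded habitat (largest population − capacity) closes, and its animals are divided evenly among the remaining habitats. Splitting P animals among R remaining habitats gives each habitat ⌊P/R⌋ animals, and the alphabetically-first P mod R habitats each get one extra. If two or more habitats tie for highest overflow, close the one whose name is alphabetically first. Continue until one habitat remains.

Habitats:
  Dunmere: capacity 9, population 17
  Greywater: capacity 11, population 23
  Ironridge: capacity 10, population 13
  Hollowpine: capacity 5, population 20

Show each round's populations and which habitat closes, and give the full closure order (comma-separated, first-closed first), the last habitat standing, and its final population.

Round 1: Dunmere=17 Greywater=23 Hollowpine=20 Ironridge=13 → close Hollowpine (overflow 15)
  20÷3 = 6 each, +1 to first 2
Round 2: Dunmere=24 Greywater=30 Ironridge=19 → close Greywater (overflow 19)
  30÷2 = 15 each, +1 to first 0
Round 3: Dunmere=39 Ironridge=34 → close Dunmere (overflow 30)
  39÷1 = 39 each, +1 to first 0

Closure order: Hollowpine, Greywater, Dunmere
Last habitat: Ironridge with 73 animals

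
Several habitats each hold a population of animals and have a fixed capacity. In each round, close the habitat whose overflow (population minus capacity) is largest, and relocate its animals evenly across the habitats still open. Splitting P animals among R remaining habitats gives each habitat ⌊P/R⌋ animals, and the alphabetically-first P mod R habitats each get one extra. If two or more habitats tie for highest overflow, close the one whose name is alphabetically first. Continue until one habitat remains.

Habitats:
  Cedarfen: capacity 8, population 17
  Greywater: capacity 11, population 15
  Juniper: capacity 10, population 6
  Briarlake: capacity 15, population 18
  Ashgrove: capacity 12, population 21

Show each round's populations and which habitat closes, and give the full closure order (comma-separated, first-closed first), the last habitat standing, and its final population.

Closure order: Ashgrove, Cedarfen, Briarlake, Greywater
Last habitat: Juniper with 77 animals

Round 1: Ashgrove=21 Briarlake=18 Cedarfen=17 Greywater=15 Juniper=6 → close Ashgrove (overflow 9)
  21÷4 = 5 each, +1 to first 1
Round 2: Briarlake=24 Cedarfen=22 Greywater=20 Juniper=11 → close Cedarfen (overflow 14)
  22÷3 = 7 each, +1 to first 1
Round 3: Briarlake=32 Greywater=27 Juniper=18 → close Briarlake (overflow 17)
  32÷2 = 16 each, +1 to first 0
Round 4: Greywater=43 Juniper=34 → close Greywater (overflow 32)
  43÷1 = 43 each, +1 to first 0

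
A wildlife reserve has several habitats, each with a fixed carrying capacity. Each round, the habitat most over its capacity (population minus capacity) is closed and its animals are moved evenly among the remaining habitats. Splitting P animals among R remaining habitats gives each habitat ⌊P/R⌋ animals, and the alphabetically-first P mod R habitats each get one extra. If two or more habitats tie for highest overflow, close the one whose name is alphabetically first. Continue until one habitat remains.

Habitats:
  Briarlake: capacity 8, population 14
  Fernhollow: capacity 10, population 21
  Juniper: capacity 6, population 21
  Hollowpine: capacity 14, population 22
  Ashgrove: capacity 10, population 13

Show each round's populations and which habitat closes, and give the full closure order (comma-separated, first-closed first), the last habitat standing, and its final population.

Closure order: Juniper, Fernhollow, Hollowpine, Briarlake
Last habitat: Ashgrove with 91 animals

Round 1: Ashgrove=13 Briarlake=14 Fernhollow=21 Hollowpine=22 Juniper=21 → close Juniper (overflow 15)
  21÷4 = 5 each, +1 to first 1
Round 2: Ashgrove=19 Briarlake=19 Fernhollow=26 Hollowpine=27 → close Fernhollow (overflow 16)
  26÷3 = 8 each, +1 to first 2
Round 3: Ashgrove=28 Briarlake=28 Hollowpine=35 → close Hollowpine (overflow 21)
  35÷2 = 17 each, +1 to first 1
Round 4: Ashgrove=46 Briarlake=45 → close Briarlake (overflow 37)
  45÷1 = 45 each, +1 to first 0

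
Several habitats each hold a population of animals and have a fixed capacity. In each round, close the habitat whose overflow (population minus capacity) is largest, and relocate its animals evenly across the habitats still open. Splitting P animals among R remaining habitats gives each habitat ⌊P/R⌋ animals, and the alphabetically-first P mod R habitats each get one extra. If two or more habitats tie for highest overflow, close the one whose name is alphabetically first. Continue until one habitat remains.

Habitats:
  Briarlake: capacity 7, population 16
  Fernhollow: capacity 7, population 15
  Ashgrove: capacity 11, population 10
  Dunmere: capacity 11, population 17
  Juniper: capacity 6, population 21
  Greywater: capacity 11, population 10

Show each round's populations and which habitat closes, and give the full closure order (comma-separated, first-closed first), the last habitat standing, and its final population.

Round 1: Ashgrove=10 Briarlake=16 Dunmere=17 Fernhollow=15 Greywater=10 Juniper=21 → close Juniper (overflow 15)
  21÷5 = 4 each, +1 to first 1
Round 2: Ashgrove=15 Briarlake=20 Dunmere=21 Fernhollow=19 Greywater=14 → close Briarlake (overflow 13)
  20÷4 = 5 each, +1 to first 0
Round 3: Ashgrove=20 Dunmere=26 Fernhollow=24 Greywater=19 → close Fernhollow (overflow 17)
  24÷3 = 8 each, +1 to first 0
Round 4: Ashgrove=28 Dunmere=34 Greywater=27 → close Dunmere (overflow 23)
  34÷2 = 17 each, +1 to first 0
Round 5: Ashgrove=45 Greywater=44 → close Ashgrove (overflow 34)
  45÷1 = 45 each, +1 to first 0

Closure order: Juniper, Briarlake, Fernhollow, Dunmere, Ashgrove
Last habitat: Greywater with 89 animals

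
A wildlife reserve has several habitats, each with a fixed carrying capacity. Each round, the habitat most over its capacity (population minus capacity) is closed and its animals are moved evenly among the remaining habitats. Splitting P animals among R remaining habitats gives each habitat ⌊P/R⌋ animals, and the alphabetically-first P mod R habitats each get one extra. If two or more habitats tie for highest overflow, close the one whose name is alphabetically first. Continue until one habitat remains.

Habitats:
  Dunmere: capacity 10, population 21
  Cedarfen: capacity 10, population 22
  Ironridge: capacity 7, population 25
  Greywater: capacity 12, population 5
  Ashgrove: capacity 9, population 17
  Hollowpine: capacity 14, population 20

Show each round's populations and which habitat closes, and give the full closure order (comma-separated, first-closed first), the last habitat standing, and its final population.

Closure order: Ironridge, Cedarfen, Dunmere, Ashgrove, Hollowpine
Last habitat: Greywater with 110 animals

Round 1: Ashgrove=17 Cedarfen=22 Dunmere=21 Greywater=5 Hollowpine=20 Ironridge=25 → close Ironridge (overflow 18)
  25÷5 = 5 each, +1 to first 0
Round 2: Ashgrove=22 Cedarfen=27 Dunmere=26 Greywater=10 Hollowpine=25 → close Cedarfen (overflow 17)
  27÷4 = 6 each, +1 to first 3
Round 3: Ashgrove=29 Dunmere=33 Greywater=17 Hollowpine=31 → close Dunmere (overflow 23)
  33÷3 = 11 each, +1 to first 0
Round 4: Ashgrove=40 Greywater=28 Hollowpine=42 → close Ashgrove (overflow 31)
  40÷2 = 20 each, +1 to first 0
Round 5: Greywater=48 Hollowpine=62 → close Hollowpine (overflow 48)
  62÷1 = 62 each, +1 to first 0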